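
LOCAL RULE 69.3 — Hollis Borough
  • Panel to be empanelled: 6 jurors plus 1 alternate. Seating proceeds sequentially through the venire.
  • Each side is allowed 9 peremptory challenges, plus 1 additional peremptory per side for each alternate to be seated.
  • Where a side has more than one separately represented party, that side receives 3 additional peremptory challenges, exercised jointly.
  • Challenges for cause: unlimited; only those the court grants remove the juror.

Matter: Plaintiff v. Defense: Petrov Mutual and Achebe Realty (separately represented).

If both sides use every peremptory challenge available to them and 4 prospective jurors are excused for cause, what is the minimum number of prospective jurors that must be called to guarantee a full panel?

Seats to fill: 6 + 1 alternates = 7.
Peremptories — Plaintiff: 9 + 1×1 = 10; Defense: 9 + 1×1 + 3 = 13; total 23.
For-cause removals: 4.
Minimum venire: 7 + 23 + 4 = 34.

34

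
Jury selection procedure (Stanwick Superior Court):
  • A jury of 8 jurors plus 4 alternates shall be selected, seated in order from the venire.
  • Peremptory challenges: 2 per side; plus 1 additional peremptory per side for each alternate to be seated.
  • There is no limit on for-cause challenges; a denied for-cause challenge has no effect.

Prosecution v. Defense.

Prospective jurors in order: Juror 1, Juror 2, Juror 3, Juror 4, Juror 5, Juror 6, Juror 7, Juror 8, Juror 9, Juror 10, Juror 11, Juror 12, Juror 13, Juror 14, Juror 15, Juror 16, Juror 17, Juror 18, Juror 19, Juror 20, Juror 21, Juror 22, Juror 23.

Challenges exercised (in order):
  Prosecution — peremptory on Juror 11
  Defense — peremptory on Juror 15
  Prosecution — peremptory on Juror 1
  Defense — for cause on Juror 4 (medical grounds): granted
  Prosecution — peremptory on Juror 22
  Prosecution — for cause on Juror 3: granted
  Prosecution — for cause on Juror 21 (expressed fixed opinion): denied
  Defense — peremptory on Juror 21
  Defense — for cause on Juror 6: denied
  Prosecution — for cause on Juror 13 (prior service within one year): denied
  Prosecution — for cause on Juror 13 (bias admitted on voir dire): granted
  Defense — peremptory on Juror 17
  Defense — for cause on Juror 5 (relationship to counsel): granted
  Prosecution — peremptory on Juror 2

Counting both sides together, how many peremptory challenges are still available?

Prosecution allotment: 2 base + 1 × 4 alternates = 6. Defense allotment: 2 base + 1 × 4 alternates = 6.
Prosecution peremptories used: #11, #1, #22, #2 — 4 (for-cause on #3, #21, #13, #13 don't count).
Defense peremptories used: #15, #21, #17 — 3 (for-cause on #4, #6, #5 don't count).
Remaining: (6 − 4) + (6 − 3) = 5.

5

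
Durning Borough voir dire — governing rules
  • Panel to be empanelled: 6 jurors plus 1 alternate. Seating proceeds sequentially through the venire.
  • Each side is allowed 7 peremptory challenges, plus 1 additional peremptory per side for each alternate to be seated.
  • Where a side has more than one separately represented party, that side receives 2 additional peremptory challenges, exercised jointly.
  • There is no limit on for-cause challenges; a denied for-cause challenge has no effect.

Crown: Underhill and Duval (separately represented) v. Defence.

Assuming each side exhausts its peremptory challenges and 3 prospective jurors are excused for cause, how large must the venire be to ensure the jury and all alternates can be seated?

28

Seats to fill: 6 + 1 alternates = 7.
Peremptories — Crown: 7 + 1×1 + 2 = 10; Defence: 7 + 1×1 = 8; total 18.
For-cause removals: 3.
Minimum venire: 7 + 18 + 3 = 28.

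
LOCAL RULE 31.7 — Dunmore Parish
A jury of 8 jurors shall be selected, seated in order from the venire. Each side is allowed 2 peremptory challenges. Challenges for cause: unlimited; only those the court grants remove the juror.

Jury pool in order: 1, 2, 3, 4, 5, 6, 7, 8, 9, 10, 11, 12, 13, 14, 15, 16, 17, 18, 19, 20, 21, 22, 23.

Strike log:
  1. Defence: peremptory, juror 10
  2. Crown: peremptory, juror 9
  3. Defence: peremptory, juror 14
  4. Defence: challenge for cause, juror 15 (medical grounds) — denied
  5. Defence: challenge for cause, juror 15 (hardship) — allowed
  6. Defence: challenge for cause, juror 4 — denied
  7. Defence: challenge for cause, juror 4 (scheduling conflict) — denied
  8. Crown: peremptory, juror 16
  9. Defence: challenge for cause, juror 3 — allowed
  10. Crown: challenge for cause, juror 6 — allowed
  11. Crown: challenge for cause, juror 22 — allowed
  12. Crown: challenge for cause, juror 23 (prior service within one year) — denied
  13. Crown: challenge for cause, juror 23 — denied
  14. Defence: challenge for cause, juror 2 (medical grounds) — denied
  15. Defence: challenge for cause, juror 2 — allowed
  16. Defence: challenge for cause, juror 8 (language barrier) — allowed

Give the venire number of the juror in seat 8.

17

Removed: #2, #3, #6, #8, #9, #10, #14, #15, #16, #22. (#4, #23 stay — for-cause denied.)
Filling seats in venire order through position 8: #1, #4, #5, #7, #11, #12, #13, #17.
So seat 8 is #17.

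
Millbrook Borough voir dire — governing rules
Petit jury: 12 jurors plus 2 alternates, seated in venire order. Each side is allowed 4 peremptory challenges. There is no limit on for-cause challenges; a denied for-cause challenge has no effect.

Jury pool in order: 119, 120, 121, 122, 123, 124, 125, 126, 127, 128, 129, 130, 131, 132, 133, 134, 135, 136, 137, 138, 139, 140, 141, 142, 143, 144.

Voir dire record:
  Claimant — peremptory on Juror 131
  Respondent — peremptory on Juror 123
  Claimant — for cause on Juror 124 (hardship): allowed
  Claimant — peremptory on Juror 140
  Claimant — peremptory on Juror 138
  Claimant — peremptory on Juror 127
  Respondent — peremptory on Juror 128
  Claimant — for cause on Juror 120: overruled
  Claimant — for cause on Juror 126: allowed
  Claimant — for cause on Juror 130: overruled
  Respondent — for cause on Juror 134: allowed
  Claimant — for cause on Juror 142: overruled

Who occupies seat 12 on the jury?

137

Removed: #123, #124, #126, #127, #128, #131, #134, #138, #140. (#120, #130, #142 stay — for-cause denied.)
Seating in order: seats 1–12 → #119, #120, #121, #122, #125, #129, #130, #132, #133, #135, #136, #137; alternates → #139, #141.
So seat 12 is #137.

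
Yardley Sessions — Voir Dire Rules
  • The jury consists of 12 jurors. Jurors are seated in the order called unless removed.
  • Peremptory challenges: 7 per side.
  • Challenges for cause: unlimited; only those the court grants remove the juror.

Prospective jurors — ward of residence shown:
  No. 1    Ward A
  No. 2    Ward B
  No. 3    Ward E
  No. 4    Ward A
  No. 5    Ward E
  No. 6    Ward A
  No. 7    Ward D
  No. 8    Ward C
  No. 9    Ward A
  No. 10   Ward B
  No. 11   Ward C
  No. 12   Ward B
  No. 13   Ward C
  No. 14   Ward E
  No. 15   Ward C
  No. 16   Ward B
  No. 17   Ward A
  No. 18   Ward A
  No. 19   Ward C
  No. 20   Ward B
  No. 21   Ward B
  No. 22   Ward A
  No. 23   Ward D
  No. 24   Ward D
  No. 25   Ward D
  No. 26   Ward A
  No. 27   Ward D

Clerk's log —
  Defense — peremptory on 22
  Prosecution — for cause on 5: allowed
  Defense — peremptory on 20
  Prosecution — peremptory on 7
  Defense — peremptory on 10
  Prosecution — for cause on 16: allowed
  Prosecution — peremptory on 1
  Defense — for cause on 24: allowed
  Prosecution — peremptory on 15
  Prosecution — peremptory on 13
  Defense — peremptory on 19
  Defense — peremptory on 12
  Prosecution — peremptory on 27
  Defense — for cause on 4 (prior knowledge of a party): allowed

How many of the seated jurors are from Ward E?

Removed: #1, #4, #5, #7, #10, #12, #13, #15, #16, #19, #20, #22, #24, #27.
Seated jurors 1–12: #2, #3, #6, #8, #9, #11, #14, #17, #18, #21, #23, #25.
Of those, in Ward E: #3, #14 → 2.

2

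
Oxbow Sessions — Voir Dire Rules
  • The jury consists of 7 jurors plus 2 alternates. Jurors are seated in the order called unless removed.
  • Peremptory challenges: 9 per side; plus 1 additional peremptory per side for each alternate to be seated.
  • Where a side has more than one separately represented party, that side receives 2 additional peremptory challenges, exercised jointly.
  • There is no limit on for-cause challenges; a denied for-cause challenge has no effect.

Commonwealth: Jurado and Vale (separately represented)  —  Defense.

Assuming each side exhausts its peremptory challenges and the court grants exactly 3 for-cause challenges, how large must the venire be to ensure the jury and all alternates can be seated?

Seats to fill: 7 + 2 alternates = 9.
Peremptories — Commonwealth: 9 + 1×2 + 2 = 13; Defense: 9 + 1×2 = 11; total 24.
For-cause removals: 3.
Minimum venire: 9 + 24 + 3 = 36.

36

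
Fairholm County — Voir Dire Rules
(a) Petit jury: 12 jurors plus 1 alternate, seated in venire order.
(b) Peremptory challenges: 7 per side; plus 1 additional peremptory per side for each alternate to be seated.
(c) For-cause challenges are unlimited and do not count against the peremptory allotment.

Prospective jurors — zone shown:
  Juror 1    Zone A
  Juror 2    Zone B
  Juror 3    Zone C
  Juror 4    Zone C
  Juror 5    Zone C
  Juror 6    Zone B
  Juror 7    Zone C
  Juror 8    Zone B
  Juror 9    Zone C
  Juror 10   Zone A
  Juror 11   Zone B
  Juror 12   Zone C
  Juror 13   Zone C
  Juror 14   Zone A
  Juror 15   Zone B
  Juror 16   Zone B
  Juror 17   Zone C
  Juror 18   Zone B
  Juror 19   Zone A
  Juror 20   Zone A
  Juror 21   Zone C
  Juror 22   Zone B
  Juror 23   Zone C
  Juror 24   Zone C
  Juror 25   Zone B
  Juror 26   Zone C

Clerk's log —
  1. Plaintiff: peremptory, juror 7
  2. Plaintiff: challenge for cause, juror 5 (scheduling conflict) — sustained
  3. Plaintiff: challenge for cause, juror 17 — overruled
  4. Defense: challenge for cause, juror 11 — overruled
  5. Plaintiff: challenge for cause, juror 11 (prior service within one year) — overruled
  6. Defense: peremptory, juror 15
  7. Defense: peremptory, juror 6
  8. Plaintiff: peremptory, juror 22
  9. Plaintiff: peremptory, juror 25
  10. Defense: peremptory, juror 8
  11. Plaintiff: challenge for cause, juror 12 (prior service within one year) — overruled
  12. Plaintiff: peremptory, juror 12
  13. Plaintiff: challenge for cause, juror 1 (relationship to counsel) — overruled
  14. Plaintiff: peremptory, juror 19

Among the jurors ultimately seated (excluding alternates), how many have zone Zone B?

Removed: #5, #6, #7, #8, #12, #15, #19, #22, #25.
Seated jurors 1–12: #1, #2, #3, #4, #9, #10, #11, #13, #14, #16, #17, #18 (alternates #20 not counted).
Of those, in Zone B: #2, #11, #16, #18 → 4.

4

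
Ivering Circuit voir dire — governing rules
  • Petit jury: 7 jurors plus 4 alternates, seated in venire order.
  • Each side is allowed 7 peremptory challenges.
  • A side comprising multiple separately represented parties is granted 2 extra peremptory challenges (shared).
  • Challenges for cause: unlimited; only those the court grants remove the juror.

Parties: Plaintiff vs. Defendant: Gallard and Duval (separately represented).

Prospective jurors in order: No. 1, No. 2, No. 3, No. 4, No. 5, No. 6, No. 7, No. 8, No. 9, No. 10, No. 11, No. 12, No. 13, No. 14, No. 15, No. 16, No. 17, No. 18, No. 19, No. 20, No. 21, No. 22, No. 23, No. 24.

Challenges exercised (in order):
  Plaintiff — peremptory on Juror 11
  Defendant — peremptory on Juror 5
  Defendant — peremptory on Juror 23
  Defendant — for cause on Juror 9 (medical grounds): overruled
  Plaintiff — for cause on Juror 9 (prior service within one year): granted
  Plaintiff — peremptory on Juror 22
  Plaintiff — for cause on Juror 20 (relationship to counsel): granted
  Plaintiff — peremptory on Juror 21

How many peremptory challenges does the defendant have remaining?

7

Defendant allotment: 7 base + 2 multi-party = 9.
Defendant peremptories used: #5, #23 — 2 (the for-cause on #9 doesn't count).
Remaining: 9 − 2 = 7.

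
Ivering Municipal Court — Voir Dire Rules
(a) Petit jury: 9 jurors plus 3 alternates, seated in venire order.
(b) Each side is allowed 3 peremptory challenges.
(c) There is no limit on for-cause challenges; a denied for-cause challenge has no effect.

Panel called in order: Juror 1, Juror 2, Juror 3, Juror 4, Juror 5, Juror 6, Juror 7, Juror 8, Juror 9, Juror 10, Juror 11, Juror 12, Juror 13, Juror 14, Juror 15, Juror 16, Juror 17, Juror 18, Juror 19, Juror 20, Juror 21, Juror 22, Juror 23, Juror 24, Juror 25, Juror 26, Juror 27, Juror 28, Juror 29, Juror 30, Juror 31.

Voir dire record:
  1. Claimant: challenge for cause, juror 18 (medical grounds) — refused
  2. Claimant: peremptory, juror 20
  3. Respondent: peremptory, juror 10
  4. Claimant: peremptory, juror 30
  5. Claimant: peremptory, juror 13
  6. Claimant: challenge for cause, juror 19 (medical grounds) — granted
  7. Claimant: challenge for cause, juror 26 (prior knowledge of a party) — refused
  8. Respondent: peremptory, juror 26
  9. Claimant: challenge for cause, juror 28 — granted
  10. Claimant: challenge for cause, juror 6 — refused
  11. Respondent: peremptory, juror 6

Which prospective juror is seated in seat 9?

11

Removed: #6, #10, #13, #19, #20, #26, #28, #30. (#18 stays — for-cause denied.)
Seating in order: seats 1–9 → #1, #2, #3, #4, #5, #7, #8, #9, #11; alternates → #12, #14, #15.
So seat 9 is #11.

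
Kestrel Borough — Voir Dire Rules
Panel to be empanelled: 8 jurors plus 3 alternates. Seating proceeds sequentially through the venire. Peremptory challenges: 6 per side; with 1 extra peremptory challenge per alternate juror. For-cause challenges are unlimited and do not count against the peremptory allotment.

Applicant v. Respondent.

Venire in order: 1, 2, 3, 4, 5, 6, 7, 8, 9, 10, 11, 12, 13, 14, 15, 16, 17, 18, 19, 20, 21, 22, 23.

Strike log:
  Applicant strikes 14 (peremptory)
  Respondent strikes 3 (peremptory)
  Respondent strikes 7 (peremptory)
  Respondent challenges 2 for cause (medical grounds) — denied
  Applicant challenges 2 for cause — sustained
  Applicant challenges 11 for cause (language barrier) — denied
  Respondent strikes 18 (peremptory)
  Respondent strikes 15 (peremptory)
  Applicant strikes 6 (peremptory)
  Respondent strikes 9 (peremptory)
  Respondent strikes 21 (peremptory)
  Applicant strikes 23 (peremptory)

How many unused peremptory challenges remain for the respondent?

Respondent allotment: 6 base + 1 × 3 alternates = 9.
Respondent peremptories used: #3, #7, #18, #15, #9, #21 — 6 (the for-cause on #2 doesn't count).
Remaining: 9 − 6 = 3.

3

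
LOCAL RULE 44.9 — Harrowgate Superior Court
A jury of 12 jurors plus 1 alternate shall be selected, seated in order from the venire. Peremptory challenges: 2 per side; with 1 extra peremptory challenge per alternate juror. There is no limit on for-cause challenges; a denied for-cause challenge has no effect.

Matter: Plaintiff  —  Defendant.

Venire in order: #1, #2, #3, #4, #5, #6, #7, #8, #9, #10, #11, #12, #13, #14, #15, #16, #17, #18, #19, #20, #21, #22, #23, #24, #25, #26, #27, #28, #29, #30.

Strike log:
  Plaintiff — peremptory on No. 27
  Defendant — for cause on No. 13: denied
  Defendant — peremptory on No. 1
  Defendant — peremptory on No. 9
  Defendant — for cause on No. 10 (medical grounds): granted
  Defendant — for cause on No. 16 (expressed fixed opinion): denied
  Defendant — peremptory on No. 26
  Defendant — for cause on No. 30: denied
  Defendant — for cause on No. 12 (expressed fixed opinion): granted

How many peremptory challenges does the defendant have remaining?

0

Defendant allotment: 2 base + 1 × 1 alternate = 3.
Defendant peremptories used: #1, #9, #26 — 3 (for-cause on #13, #10, #16, #30, #12 don't count).
Remaining: 3 − 3 = 0.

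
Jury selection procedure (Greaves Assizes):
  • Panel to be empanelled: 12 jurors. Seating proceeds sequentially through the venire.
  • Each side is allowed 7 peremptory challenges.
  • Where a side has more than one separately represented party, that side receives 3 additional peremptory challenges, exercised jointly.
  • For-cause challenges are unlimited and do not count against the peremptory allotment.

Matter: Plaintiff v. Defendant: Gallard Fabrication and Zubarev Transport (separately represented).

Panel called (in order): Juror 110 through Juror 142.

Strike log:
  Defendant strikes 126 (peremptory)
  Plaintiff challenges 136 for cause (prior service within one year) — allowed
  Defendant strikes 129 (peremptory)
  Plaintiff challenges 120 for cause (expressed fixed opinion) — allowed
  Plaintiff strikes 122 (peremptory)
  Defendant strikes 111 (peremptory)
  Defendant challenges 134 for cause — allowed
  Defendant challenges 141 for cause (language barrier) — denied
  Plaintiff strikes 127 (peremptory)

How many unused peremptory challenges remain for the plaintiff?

5

Plaintiff allotment: 7.
Plaintiff peremptories used: #122, #127 — 2 (for-cause on #136, #120 don't count).
Remaining: 7 − 2 = 5.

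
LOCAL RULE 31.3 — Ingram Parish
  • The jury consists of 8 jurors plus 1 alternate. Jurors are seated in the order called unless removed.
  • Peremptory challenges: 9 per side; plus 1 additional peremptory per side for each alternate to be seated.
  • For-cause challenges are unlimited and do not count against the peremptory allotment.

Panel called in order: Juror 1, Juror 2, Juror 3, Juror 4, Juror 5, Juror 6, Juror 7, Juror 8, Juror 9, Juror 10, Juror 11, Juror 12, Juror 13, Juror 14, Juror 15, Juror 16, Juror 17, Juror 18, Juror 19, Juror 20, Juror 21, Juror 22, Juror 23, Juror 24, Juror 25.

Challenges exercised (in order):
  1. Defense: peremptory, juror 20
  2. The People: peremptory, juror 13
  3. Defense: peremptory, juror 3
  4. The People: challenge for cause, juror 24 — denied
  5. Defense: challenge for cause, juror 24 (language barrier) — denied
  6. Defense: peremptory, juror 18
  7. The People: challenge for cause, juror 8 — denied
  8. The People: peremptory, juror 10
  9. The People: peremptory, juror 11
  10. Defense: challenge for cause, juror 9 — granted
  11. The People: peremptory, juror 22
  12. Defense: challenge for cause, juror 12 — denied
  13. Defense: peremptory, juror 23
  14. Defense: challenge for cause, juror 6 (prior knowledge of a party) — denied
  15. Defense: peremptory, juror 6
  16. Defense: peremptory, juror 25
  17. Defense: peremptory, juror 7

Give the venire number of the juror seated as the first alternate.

Removed: #3, #6, #7, #9, #10, #11, #13, #18, #20, #22, #23, #25. (#8, #12, #24 stay — for-cause denied.)
Seating in order: seats 1–8 → #1, #2, #4, #5, #8, #12, #14, #15; alternates → #16.
So alternate 1 is #16.

16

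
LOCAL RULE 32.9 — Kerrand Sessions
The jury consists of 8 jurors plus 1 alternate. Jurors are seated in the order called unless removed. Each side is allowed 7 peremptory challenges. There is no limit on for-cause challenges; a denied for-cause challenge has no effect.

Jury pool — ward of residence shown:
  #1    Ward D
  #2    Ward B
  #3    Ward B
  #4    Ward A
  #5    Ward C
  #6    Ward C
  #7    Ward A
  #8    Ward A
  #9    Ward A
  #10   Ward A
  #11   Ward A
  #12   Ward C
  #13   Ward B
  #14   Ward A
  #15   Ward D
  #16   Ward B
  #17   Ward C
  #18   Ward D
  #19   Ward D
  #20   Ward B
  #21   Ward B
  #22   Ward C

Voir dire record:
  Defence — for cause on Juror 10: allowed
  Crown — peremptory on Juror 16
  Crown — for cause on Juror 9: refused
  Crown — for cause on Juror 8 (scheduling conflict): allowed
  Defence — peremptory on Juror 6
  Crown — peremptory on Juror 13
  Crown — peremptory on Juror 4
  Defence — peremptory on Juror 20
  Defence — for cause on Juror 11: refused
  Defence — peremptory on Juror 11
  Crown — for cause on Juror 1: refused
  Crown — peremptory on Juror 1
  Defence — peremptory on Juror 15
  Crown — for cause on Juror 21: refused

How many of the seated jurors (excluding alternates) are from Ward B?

Removed: #1, #4, #6, #8, #10, #11, #13, #15, #16, #20.
Seated jurors 1–8: #2, #3, #5, #7, #9, #12, #14, #17 (alternates #18 not counted).
Of those, in Ward B: #2, #3 → 2.

2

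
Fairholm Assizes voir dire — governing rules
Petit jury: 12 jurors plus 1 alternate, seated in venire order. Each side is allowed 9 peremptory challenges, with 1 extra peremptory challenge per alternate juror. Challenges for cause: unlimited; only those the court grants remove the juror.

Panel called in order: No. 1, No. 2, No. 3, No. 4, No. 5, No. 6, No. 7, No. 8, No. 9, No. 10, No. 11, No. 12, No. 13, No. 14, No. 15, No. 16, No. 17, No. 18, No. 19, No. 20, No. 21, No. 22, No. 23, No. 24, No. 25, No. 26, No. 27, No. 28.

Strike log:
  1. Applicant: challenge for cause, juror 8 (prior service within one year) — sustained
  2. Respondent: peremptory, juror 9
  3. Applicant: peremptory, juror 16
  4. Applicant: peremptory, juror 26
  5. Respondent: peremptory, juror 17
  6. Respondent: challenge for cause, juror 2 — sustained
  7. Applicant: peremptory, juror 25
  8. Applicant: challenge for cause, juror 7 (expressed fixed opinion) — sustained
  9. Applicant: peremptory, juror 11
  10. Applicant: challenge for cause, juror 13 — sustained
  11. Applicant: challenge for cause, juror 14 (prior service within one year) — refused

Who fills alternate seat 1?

Removed: #2, #7, #8, #9, #11, #13, #16, #17, #25, #26. (#14 stays — for-cause denied.)
Seating in order: seats 1–12 → #1, #3, #4, #5, #6, #10, #12, #14, #15, #18, #19, #20; alternates → #21.
So alternate 1 is #21.

21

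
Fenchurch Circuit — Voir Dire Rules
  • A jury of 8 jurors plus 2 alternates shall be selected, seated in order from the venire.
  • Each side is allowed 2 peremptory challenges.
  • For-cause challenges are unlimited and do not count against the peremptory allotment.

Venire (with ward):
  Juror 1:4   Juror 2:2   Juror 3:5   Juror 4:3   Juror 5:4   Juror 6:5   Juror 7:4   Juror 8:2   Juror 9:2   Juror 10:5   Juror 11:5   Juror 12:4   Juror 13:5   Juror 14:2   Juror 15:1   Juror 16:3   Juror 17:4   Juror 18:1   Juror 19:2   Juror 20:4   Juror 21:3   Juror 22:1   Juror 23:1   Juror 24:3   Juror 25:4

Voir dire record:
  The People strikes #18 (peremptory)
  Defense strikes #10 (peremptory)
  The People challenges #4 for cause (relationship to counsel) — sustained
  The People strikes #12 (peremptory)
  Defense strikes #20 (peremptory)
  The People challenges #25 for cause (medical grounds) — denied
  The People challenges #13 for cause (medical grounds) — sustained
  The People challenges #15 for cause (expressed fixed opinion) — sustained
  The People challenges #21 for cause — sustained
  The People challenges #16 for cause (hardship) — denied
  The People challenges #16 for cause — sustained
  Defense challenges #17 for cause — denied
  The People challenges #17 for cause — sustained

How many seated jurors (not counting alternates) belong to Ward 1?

Removed: #4, #10, #12, #13, #15, #16, #17, #18, #20, #21.
Seated jurors 1–8: #1, #2, #3, #5, #6, #7, #8, #9 (alternates #11, #14 not counted).
None of those are in Ward 1 → 0.

0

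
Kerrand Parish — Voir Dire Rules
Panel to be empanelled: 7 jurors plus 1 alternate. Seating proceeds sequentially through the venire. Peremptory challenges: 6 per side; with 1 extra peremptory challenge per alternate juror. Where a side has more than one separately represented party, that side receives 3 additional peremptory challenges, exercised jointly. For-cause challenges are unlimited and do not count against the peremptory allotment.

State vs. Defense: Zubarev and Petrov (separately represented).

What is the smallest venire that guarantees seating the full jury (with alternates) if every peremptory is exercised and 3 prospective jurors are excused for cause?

28

Seats to fill: 7 + 1 alternates = 8.
Peremptories — State: 6 + 1×1 = 7; Defense: 6 + 1×1 + 3 = 10; total 17.
For-cause removals: 3.
Minimum venire: 8 + 17 + 3 = 28.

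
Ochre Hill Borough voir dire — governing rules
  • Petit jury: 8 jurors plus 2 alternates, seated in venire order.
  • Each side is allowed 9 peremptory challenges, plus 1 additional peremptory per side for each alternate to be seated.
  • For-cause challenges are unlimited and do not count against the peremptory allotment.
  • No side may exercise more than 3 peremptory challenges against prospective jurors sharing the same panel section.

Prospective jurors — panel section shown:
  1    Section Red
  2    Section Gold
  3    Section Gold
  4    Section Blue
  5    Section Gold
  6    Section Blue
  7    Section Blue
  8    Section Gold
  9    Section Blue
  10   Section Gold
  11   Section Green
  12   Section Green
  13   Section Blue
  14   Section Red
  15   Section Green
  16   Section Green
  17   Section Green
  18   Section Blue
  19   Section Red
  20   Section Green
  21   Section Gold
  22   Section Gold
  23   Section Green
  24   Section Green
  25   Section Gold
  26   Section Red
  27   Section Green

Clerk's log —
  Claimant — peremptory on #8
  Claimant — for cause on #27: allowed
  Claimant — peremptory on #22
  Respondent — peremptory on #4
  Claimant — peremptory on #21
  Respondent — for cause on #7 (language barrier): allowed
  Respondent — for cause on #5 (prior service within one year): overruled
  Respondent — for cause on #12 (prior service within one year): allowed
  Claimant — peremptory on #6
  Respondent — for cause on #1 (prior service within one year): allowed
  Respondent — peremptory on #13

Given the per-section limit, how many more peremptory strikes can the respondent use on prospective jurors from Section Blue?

Respondent peremptories so far: #4, #13 — 2 of 11 used, 9 left overall.
Against Section Blue: #4, #13 — 2 used; per-section cap 3 leaves 1.
Binding limit: min(9, 1) = 1.

1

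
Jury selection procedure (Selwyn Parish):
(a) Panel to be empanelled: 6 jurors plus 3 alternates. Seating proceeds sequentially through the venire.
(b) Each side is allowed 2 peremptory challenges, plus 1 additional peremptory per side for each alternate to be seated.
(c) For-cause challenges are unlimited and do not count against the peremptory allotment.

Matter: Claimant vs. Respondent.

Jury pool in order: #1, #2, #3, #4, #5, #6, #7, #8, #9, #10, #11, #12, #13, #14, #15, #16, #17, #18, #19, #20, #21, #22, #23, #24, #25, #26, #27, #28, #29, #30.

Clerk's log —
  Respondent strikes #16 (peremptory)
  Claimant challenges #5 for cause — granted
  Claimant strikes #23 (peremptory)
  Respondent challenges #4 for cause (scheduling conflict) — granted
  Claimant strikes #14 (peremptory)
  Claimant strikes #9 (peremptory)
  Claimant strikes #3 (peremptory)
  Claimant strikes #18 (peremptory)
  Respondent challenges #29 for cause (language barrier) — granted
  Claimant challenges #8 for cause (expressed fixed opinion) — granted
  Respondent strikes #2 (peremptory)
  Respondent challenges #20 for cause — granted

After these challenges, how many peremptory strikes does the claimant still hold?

Claimant allotment: 2 base + 1 × 3 alternates = 5.
Claimant peremptories used: #23, #14, #9, #3, #18 — 5 (for-cause on #5, #8 don't count).
Remaining: 5 − 5 = 0.

0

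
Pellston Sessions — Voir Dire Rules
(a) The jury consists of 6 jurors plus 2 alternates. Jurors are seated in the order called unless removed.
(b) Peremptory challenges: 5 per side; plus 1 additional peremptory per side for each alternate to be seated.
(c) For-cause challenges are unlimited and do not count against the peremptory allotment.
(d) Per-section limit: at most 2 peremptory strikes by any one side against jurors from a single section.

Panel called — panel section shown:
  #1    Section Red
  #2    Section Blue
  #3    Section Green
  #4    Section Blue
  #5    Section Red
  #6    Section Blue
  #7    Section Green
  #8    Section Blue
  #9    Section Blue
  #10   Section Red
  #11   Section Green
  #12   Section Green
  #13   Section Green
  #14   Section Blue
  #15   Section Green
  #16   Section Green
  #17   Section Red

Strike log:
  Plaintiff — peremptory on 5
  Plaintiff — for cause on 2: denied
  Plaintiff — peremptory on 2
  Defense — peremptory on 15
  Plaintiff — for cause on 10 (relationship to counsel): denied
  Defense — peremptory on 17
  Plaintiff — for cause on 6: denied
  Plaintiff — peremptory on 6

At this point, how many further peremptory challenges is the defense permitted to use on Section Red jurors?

1

Defense peremptories so far: #15, #17 — 2 of 7 used, 5 left overall.
Against Section Red: #17 — 1 used; per-section cap 2 leaves 1.
Binding limit: min(5, 1) = 1.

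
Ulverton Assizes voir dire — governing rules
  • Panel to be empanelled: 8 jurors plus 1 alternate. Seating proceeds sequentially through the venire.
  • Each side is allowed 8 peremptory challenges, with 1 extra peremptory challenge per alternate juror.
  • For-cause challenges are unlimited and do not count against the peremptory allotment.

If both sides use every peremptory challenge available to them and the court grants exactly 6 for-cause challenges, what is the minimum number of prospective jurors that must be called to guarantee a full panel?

33

Seats to fill: 8 + 1 alternates = 9.
Peremptories: 8 + 1×1 = 9 per side × 2 sides = 18.
For-cause removals: 6.
Minimum venire: 9 + 18 + 6 = 33.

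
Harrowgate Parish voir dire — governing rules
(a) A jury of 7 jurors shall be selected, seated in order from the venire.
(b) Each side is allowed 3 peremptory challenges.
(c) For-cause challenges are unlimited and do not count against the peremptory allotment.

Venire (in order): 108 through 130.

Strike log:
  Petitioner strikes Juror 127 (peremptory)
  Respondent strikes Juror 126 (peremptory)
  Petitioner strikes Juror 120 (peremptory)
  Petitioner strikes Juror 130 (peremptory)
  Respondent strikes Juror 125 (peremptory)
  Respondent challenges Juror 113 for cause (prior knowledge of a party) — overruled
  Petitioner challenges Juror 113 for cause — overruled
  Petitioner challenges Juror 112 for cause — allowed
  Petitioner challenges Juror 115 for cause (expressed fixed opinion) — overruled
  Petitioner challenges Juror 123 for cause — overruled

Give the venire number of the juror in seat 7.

Removed: #112, #120, #125, #126, #127, #130. (#113, #115, #123 stay — for-cause denied.)
Seating in order: seats 1–7 → #108, #109, #110, #111, #113, #114, #115.
So seat 7 is #115.

115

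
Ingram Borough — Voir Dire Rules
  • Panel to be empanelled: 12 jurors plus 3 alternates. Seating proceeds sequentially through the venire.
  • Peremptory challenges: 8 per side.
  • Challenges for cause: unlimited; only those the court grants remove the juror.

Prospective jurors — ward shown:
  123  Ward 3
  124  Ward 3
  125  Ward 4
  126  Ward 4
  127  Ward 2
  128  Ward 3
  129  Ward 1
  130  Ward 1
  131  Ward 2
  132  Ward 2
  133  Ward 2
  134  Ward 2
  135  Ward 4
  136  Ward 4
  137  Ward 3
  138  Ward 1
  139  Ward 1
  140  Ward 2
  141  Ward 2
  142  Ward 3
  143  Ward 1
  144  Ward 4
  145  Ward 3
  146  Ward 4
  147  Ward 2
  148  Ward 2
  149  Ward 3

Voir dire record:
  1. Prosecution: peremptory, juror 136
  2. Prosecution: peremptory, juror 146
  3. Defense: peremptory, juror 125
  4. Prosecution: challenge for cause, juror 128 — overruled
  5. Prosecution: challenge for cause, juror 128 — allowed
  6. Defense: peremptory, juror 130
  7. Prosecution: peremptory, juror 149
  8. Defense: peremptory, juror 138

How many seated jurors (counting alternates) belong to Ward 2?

Removed: #125, #128, #130, #136, #138, #146, #149.
Seated (15 incl. alternates): #123, #124, #126, #127, #129, #131, #132, #133, #134, #135, #137, #139, #140, #141, #142.
Of those, in Ward 2: #127, #131, #132, #133, #134, #140, #141 → 7.

7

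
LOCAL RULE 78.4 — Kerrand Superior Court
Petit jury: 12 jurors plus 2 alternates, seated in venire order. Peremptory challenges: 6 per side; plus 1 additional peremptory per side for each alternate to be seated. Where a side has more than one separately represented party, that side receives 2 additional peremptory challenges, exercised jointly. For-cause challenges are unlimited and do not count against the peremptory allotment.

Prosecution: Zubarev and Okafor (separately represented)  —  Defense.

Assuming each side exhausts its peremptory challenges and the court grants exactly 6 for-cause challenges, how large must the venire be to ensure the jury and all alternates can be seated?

Seats to fill: 12 + 2 alternates = 14.
Peremptories — Prosecution: 6 + 1×2 + 2 = 10; Defense: 6 + 1×2 = 8; total 18.
For-cause removals: 6.
Minimum venire: 14 + 18 + 6 = 38.

38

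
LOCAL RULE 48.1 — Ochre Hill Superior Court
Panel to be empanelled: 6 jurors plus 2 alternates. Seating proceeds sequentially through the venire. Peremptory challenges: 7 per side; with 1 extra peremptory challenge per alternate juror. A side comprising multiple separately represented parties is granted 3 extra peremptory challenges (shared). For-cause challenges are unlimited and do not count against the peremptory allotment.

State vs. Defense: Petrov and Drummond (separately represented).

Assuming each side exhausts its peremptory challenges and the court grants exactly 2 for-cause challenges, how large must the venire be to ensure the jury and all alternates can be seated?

Seats to fill: 6 + 2 alternates = 8.
Peremptories — State: 7 + 1×2 = 9; Defense: 7 + 1×2 + 3 = 12; total 21.
For-cause removals: 2.
Minimum venire: 8 + 21 + 2 = 31.

31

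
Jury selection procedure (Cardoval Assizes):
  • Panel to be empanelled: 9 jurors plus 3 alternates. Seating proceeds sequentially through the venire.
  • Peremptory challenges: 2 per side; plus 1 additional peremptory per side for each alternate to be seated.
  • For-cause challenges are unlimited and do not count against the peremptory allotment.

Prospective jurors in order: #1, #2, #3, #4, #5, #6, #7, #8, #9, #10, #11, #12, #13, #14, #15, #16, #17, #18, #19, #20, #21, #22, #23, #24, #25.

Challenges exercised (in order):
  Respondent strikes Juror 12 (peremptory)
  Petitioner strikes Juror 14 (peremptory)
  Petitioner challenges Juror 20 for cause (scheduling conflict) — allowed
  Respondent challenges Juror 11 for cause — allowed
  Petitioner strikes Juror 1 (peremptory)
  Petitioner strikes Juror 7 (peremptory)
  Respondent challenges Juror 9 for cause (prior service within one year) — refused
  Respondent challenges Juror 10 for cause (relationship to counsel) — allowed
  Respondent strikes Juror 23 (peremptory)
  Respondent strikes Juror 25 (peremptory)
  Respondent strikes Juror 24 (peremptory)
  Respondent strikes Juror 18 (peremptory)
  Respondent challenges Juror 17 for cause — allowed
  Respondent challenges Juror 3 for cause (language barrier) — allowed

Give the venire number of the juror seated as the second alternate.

21

Removed: #1, #3, #7, #10, #11, #12, #14, #17, #18, #20, #23, #24, #25. (#9 stays — for-cause denied.)
Seating in order: seats 1–9 → #2, #4, #5, #6, #8, #9, #13, #15, #16; alternates → #19, #21, #22.
So alternate 2 is #21.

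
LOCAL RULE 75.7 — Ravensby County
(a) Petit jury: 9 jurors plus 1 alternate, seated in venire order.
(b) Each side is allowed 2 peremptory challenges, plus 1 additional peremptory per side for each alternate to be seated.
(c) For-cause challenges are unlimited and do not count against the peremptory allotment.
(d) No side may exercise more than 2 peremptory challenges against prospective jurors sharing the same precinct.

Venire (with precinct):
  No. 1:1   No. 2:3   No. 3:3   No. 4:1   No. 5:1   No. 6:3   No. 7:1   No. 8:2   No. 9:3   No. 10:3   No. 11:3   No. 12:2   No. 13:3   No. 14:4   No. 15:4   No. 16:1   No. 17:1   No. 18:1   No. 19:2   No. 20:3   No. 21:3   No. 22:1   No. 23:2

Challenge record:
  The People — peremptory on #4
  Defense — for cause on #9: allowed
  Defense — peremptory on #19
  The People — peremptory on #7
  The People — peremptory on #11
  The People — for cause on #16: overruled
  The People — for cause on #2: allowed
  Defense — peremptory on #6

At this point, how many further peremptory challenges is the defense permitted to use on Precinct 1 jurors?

1

Defense peremptories so far: #19, #6 — 2 of 3 used, 1 left overall.
Against Precinct 1: none yet — per-precinct cap 2 leaves 2.
Binding limit: min(1, 2) = 1.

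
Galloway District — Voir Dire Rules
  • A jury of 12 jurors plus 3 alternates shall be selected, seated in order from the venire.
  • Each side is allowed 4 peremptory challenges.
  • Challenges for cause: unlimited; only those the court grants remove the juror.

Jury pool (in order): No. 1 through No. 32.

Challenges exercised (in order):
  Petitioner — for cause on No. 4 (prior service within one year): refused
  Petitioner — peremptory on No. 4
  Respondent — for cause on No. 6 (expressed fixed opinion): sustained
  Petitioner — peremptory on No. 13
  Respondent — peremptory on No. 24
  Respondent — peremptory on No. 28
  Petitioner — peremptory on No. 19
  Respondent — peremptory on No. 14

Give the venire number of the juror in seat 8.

10

Removed: #4, #6, #13, #14, #19, #24, #28.
Seating in order: seats 1–12 → #1, #2, #3, #5, #7, #8, #9, #10, #11, #12, #15, #16; alternates → #17, #18, #20.
So seat 8 is #10.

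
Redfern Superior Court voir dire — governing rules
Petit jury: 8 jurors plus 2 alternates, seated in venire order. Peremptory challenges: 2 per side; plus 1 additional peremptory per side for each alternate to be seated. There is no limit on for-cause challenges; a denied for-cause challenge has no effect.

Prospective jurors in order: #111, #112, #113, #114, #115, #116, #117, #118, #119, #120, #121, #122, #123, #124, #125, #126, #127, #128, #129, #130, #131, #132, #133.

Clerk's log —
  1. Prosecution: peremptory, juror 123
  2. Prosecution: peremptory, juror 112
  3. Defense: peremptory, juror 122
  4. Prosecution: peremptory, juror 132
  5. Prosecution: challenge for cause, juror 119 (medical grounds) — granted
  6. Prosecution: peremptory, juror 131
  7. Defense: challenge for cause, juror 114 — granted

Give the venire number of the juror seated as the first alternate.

Removed: #112, #114, #119, #122, #123, #131, #132.
Seating in order: seats 1–8 → #111, #113, #115, #116, #117, #118, #120, #121; alternates → #124, #125.
So alternate 1 is #124.

124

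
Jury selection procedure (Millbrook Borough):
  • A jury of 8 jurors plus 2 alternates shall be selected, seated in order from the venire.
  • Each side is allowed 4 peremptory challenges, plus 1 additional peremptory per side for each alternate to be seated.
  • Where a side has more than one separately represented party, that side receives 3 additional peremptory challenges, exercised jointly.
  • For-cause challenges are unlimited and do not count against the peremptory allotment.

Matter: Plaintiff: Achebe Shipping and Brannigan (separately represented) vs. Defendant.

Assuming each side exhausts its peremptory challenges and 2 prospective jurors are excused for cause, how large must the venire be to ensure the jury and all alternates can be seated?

Seats to fill: 8 + 2 alternates = 10.
Peremptories — Plaintiff: 4 + 1×2 + 3 = 9; Defendant: 4 + 1×2 = 6; total 15.
For-cause removals: 2.
Minimum venire: 10 + 15 + 2 = 27.

27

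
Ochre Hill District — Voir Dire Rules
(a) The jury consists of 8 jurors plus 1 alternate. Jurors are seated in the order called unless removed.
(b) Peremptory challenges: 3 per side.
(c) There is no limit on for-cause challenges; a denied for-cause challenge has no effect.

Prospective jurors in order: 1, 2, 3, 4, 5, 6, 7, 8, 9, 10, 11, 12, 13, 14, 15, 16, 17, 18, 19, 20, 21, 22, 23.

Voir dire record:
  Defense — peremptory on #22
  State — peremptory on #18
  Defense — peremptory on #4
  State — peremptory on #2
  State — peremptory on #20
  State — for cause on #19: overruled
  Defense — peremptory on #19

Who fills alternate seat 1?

Removed: #2, #4, #18, #19, #20, #22.
Seating in order: seats 1–8 → #1, #3, #5, #6, #7, #8, #9, #10; alternates → #11.
So alternate 1 is #11.

11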